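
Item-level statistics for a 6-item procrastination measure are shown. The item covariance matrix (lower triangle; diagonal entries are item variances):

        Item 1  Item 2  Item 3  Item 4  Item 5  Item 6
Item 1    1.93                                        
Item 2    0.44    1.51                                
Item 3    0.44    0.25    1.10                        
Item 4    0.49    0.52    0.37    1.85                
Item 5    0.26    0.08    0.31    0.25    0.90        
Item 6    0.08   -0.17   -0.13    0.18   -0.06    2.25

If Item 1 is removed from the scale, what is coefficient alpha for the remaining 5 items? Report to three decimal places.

coefficient alpha = 0.370

Remaining items: Item 2, Item 3, Item 4, Item 5, Item 6 (k = 5).
Σσ²ᵢ = 1.51 + 1.10 + 1.85 + 0.90 + 2.25 = 7.61
σ²_T = 7.61 + 2 × 1.60 = 10.81
α (item deleted) = (5/4)·(1 − 7.61/10.81) = 0.370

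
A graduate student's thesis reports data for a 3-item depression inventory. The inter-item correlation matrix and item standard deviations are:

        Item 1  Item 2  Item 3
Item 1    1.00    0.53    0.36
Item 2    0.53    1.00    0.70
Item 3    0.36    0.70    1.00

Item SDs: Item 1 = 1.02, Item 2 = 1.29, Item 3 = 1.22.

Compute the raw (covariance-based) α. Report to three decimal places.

α = 0.776

Σσ²ᵢ = 1.02² + 1.29² + 1.22² = 4.1929
Covariances σ_ij = r_ij · s_i · s_j:
  σ(Item 1,Item 2) = 0.53 × 1.02 × 1.29 = 0.6974
  σ(Item 1,Item 3) = 0.36 × 1.02 × 1.22 = 0.4480
  σ(Item 2,Item 3) = 0.70 × 1.29 × 1.22 = 1.1017
σ²_T = Σσ²ᵢ + 2·Σσ_ij = 4.1929 + 2 × 2.2471 = 8.6871
α = (3/2)·(1 − 4.1929/8.6871) = 0.776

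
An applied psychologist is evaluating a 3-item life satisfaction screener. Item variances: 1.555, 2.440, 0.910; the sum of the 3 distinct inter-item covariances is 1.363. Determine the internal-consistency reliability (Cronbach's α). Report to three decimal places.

sum of item variances = 1.555 + 2.440 + 0.910 = 4.905
Sum of distinct covariances = 1.363
σ²_T = sum of item variances + 2·Σcov = 4.905 + 2 × 1.363 = 7.631
α = (3/2)·(1 − 4.905/7.631) = 0.536

Cronbach's α = 0.536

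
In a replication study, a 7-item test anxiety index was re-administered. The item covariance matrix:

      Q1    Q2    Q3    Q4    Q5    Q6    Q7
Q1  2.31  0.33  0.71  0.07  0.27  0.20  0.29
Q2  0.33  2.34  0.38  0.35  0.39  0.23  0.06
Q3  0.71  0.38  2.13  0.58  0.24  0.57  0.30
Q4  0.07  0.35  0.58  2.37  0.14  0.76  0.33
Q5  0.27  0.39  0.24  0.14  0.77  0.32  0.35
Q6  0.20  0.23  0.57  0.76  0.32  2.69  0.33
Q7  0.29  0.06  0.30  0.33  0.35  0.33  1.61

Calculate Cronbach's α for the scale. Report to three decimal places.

α = 0.587

ΣVar(i) = 2.31 + 2.34 + 2.13 + 2.37 + 0.77 + 2.69 + 1.61 = 14.22
Sum of the distinct covariances = 7.20
σ²_total = 14.22 + 2 × 7.20 = 28.62
α = (k/(k−1))·(1 − ΣVar(i)/σ²_total) = (7/6)·(1 − 14.22/28.62) = 0.587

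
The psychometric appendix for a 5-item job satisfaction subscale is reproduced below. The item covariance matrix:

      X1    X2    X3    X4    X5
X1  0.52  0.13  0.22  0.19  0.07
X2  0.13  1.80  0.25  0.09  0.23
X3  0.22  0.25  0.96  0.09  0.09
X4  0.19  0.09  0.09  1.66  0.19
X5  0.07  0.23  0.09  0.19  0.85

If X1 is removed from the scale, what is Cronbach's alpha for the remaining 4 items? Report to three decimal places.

Remaining items: X2, X3, X4, X5 (k = 4).
ΣVar(i) = 1.80 + 0.96 + 1.66 + 0.85 = 5.27
σ²_total = 5.27 + 2 × 0.94 = 7.15
α (item deleted) = (4/3)·(1 − 5.27/7.15) = 0.351

α = 0.351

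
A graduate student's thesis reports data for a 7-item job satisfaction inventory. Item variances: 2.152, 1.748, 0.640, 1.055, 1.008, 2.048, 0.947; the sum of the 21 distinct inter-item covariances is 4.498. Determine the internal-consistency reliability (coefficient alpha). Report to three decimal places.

sum of item variances = 2.152 + 1.748 + 0.640 + 1.055 + 1.008 + 2.048 + 0.947 = 9.598
Sum of distinct covariances = 4.498
σ²_total = sum of item variances + 2·Σcov = 9.598 + 2 × 4.498 = 18.594
α = (7/6)·(1 − 9.598/18.594) = 0.564

α = 0.564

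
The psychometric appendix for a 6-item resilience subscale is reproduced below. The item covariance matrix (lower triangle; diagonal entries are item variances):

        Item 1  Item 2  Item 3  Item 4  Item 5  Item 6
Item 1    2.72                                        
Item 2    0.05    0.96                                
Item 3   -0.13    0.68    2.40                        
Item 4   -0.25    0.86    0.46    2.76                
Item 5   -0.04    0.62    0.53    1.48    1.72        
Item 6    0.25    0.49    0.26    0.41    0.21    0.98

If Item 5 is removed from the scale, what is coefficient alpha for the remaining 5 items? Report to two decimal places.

α = 0.48

Remaining items: Item 1, Item 2, Item 3, Item 4, Item 6 (k = 5).
Σσ²ᵢ = 2.72 + 0.96 + 2.40 + 2.76 + 0.98 = 9.82
total variance = 9.82 + 2 × 3.08 = 15.98
α (item deleted) = (5/4)·(1 − 9.82/15.98) = 0.48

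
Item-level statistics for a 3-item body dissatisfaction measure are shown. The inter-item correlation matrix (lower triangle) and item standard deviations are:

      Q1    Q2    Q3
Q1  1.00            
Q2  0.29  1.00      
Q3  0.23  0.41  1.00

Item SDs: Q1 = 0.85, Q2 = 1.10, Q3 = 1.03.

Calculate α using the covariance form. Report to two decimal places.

Σσ²ᵢ = 0.85² + 1.10² + 1.03² = 2.9934
Covariances σ_ij = r_ij · s_i · s_j:
  σ(Q1,Q2) = 0.29 × 0.85 × 1.10 = 0.2712
  σ(Q1,Q3) = 0.23 × 0.85 × 1.03 = 0.2014
  σ(Q2,Q3) = 0.41 × 1.10 × 1.03 = 0.4645
σ²_T = Σσ²ᵢ + 2·Σσ_ij = 2.9934 + 2 × 0.9371 = 4.8676
α = (3/2)·(1 − 2.9934/4.8676) = 0.58

α = 0.58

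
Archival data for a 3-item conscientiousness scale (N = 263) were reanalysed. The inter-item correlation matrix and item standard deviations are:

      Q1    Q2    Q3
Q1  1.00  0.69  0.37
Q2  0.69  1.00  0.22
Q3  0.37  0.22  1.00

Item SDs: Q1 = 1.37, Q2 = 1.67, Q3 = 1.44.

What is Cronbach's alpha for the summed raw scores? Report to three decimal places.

Σσ²ᵢ = 1.37² + 1.67² + 1.44² = 6.7394
Covariances σ_ij = r_ij · s_i · s_j:
  σ(Q1,Q2) = 0.69 × 1.37 × 1.67 = 1.5787
  σ(Q1,Q3) = 0.37 × 1.37 × 1.44 = 0.7299
  σ(Q2,Q3) = 0.22 × 1.67 × 1.44 = 0.5291
σ²_T = Σσ²ᵢ + 2·Σσ_ij = 6.7394 + 2 × 2.8377 = 12.4148
α = (3/2)·(1 − 6.7394/12.4148) = 0.686

Cronbach's alpha = 0.686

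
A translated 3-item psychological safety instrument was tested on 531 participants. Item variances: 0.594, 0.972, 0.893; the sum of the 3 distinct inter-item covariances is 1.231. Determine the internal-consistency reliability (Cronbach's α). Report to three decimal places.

ΣVar(i) = 0.594 + 0.972 + 0.893 = 2.459
Sum of distinct covariances = 1.231
σ²_total = ΣVar(i) + 2·Σcov = 2.459 + 2 × 1.231 = 4.921
α = (3/2)·(1 − 2.459/4.921) = 0.750

Cronbach's α = 0.750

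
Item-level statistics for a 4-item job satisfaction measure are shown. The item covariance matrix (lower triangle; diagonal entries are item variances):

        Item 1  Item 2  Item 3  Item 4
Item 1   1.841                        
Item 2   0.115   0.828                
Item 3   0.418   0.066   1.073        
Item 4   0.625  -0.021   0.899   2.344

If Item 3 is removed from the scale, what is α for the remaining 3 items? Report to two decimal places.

Remaining items: Item 1, Item 2, Item 4 (k = 3).
sum of item variances = 1.841 + 0.828 + 2.344 = 5.013
σ²_T = 5.013 + 2 × 0.719 = 6.451
α (item deleted) = (3/2)·(1 − 5.013/6.451) = 0.33

α = 0.33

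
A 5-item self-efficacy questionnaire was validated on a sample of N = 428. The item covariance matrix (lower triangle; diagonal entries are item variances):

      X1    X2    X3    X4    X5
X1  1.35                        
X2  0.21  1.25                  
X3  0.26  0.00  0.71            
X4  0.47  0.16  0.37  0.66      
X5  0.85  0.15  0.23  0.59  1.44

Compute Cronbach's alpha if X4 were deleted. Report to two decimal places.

Remaining items: X1, X2, X3, X5 (k = 4).
ΣVar(i) = 1.35 + 1.25 + 0.71 + 1.44 = 4.75
σ²_T = 4.75 + 2 × 1.70 = 8.15
α (item deleted) = (4/3)·(1 − 4.75/8.15) = 0.56

α = 0.56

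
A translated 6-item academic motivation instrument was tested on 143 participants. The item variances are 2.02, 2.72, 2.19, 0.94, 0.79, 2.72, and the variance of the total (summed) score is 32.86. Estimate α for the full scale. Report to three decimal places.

α = 0.784

ΣVar(i) = 2.02 + 2.72 + 2.19 + 0.94 + 0.79 + 2.72 = 11.38
α = (k/(k−1))·(1 − ΣVar(i)/σ²_total) = (6/5)·(1 − 11.38/32.86) = 0.784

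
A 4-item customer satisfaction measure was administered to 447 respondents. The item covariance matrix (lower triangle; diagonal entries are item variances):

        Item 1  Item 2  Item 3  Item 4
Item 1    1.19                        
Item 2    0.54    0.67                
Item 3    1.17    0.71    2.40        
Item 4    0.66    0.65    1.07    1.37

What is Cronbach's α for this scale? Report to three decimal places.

α = 0.840

sum of item variances = 1.19 + 0.67 + 2.40 + 1.37 = 5.63
Σ_{i<j} σ_ij = 4.80
Var(T) = 5.63 + 2 × 4.80 = 15.23
α = (k/(k−1))·(1 − sum of item variances/Var(T)) = (4/3)·(1 − 5.63/15.23) = 0.840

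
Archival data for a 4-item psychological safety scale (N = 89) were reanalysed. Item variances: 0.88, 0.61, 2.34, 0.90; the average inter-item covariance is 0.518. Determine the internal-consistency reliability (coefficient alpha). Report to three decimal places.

Σσ²ᵢ = 0.88 + 0.61 + 2.34 + 0.90 = 4.73
Sum of the 6 distinct covariances = 6 × 0.518 = 3.108
total variance = Σσ²ᵢ + 2·Σcov = 4.73 + 2 × 3.108 = 10.946
α = (4/3)·(1 − 4.73/10.946) = 0.757

α = 0.757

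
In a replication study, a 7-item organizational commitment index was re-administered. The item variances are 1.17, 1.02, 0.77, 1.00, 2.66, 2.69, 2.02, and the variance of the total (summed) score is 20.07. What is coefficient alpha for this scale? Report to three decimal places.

Σσ²ᵢ = 1.17 + 1.02 + 0.77 + 1.00 + 2.66 + 2.69 + 2.02 = 11.33
α = (k/(k−1))·(1 − Σσ²ᵢ/total variance) = (7/6)·(1 − 11.33/20.07) = 0.508

α = 0.508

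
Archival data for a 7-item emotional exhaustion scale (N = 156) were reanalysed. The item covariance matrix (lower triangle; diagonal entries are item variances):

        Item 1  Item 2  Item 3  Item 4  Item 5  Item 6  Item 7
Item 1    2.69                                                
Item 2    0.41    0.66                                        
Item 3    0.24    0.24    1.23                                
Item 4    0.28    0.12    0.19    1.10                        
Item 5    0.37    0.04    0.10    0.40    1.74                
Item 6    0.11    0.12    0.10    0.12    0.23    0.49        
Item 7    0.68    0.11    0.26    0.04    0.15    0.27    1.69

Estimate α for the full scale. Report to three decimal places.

α = 0.570

Σσᵢ² = 2.69 + 0.66 + 1.23 + 1.10 + 1.74 + 0.49 + 1.69 = 9.60
Sum of the distinct covariances = 4.58
total variance = 9.60 + 2 × 4.58 = 18.76
α = (k/(k−1))·(1 − Σσᵢ²/total variance) = (7/6)·(1 − 9.60/18.76) = 0.570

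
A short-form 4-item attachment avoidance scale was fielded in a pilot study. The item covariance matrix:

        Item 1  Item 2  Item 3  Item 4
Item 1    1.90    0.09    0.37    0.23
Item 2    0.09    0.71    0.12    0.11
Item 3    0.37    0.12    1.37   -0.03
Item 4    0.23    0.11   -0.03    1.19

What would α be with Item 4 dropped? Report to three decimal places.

Remaining items: Item 1, Item 2, Item 3 (k = 3).
sum of item variances = 1.90 + 0.71 + 1.37 = 3.98
Var(T) = 3.98 + 2 × 0.58 = 5.14
α (item deleted) = (3/2)·(1 − 3.98/5.14) = 0.339

α = 0.339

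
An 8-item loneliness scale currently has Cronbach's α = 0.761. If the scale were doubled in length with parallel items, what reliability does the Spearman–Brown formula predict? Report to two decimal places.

Length factor m = 2
α' = m·α / (1 + (m−1)·α)
   = 2 × 0.761 / (1 + (2 − 1) × 0.761)
   = 1.5220 / 1.7610 = 0.86

predicted reliability = 0.86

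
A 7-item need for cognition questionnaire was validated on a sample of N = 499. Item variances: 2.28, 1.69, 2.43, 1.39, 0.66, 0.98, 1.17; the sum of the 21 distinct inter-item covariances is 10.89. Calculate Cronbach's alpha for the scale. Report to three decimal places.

Σσᵢ² = 2.28 + 1.69 + 2.43 + 1.39 + 0.66 + 0.98 + 1.17 = 10.60
Sum of distinct covariances = 10.89
Var(T) = Σσᵢ² + 2·Σcov = 10.60 + 2 × 10.89 = 32.38
α = (7/6)·(1 − 10.60/32.38) = 0.785

Cronbach's alpha = 0.785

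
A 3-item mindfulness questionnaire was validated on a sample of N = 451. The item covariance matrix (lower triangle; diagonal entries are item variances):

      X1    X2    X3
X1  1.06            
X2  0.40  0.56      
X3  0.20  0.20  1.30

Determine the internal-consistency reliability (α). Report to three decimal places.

ΣVar(i) = 1.06 + 0.56 + 1.30 = 2.92
Sum of the distinct covariances = 0.80
σ²_T = 2.92 + 2 × 0.80 = 4.52
α = (k/(k−1))·(1 − ΣVar(i)/σ²_T) = (3/2)·(1 − 2.92/4.52) = 0.531

α = 0.531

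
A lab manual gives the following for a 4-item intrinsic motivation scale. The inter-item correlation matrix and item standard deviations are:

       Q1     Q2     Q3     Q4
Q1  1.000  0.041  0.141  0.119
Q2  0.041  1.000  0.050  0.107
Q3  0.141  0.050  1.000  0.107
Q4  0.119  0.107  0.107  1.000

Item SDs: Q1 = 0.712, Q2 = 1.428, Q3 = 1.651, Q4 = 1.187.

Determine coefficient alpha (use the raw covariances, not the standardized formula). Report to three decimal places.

Σσ²ᵢ = 0.712² + 1.428² + 1.651² + 1.187² = 6.6809
Covariances σ_ij = r_ij · s_i · s_j:
  σ(Q1,Q2) = 0.041 × 0.712 × 1.428 = 0.0417
  σ(Q1,Q3) = 0.141 × 0.712 × 1.651 = 0.1657
  σ(Q1,Q4) = 0.119 × 0.712 × 1.187 = 0.1006
  σ(Q2,Q3) = 0.050 × 1.428 × 1.651 = 0.1179
  σ(Q2,Q4) = 0.107 × 1.428 × 1.187 = 0.1814
  σ(Q3,Q4) = 0.107 × 1.651 × 1.187 = 0.2097
σ²_T = Σσ²ᵢ + 2·Σσ_ij = 6.6809 + 2 × 0.8170 = 8.3149
α = (4/3)·(1 − 6.6809/8.3149) = 0.262

α = 0.262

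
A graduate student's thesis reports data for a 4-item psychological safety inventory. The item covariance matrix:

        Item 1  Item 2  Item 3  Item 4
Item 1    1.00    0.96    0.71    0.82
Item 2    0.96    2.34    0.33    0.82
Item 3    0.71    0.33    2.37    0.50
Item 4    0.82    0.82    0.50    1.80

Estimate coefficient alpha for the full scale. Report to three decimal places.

α = 0.699

ΣVar(i) = 1.00 + 2.34 + 2.37 + 1.80 = 7.51
Sum of off-diagonal covariances = 4.14
σ²_T = 7.51 + 2 × 4.14 = 15.79
α = (k/(k−1))·(1 − ΣVar(i)/σ²_T) = (4/3)·(1 − 7.51/15.79) = 0.699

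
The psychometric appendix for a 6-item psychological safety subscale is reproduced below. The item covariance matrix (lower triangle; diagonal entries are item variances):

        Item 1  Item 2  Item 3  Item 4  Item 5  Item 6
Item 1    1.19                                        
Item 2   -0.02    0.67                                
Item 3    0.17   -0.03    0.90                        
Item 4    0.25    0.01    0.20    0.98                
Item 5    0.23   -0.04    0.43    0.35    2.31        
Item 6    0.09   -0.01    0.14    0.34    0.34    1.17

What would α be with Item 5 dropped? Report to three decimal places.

α = 0.396

Remaining items: Item 1, Item 2, Item 3, Item 4, Item 6 (k = 5).
Σσ²ᵢ = 1.19 + 0.67 + 0.90 + 0.98 + 1.17 = 4.91
σ²_T = 4.91 + 2 × 1.14 = 7.19
α (item deleted) = (5/4)·(1 − 4.91/7.19) = 0.396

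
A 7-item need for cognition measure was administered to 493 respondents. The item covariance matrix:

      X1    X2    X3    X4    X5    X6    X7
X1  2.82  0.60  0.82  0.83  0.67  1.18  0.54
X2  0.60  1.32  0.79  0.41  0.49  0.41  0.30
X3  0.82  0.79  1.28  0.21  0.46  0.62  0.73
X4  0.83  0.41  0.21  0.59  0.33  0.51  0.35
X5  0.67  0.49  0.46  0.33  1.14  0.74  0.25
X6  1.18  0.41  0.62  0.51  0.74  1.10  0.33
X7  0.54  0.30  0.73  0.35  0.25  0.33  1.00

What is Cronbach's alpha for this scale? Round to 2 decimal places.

ΣVar(i) = 2.82 + 1.32 + 1.28 + 0.59 + 1.14 + 1.10 + 1.00 = 9.25
Σ_{i<j} σ_ij = 11.57
σ²_T = 9.25 + 2 × 11.57 = 32.39
α = (k/(k−1))·(1 − ΣVar(i)/σ²_T) = (7/6)·(1 − 9.25/32.39) = 0.83

α = 0.83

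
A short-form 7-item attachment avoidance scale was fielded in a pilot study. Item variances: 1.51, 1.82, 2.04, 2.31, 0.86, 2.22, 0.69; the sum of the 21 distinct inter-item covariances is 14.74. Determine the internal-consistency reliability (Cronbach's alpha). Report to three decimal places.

Σσᵢ² = 1.51 + 1.82 + 2.04 + 2.31 + 0.86 + 2.22 + 0.69 = 11.45
Sum of distinct covariances = 14.74
σ²_T = Σσᵢ² + 2·Σcov = 11.45 + 2 × 14.74 = 40.93
α = (7/6)·(1 − 11.45/40.93) = 0.840

Cronbach's alpha = 0.840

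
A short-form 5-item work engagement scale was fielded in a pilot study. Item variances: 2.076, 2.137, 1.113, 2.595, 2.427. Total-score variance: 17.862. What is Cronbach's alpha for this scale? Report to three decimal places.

Cronbach's alpha = 0.526

Σσᵢ² = 2.076 + 2.137 + 1.113 + 2.595 + 2.427 = 10.348
α = (k/(k−1))·(1 − Σσᵢ²/σ²_T) = (5/4)·(1 − 10.348/17.862) = 0.526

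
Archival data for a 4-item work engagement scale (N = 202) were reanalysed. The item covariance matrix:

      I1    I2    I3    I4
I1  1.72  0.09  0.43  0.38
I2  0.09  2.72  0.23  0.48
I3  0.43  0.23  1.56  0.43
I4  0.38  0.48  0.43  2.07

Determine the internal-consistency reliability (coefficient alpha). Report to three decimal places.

coefficient alpha = 0.448

ΣVar(i) = 1.72 + 2.72 + 1.56 + 2.07 = 8.07
Σ_{i<j} σ_ij = 2.04
total variance = 8.07 + 2 × 2.04 = 12.15
α = (k/(k−1))·(1 − ΣVar(i)/total variance) = (4/3)·(1 − 8.07/12.15) = 0.448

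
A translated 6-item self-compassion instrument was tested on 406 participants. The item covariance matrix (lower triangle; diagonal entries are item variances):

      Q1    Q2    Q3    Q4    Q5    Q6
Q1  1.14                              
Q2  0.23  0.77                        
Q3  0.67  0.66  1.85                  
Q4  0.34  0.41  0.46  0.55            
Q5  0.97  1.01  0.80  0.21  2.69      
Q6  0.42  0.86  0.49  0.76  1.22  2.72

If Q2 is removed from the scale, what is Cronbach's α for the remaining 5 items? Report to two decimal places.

Remaining items: Q1, Q3, Q4, Q5, Q6 (k = 5).
sum of item variances = 1.14 + 1.85 + 0.55 + 2.69 + 2.72 = 8.95
total variance = 8.95 + 2 × 6.34 = 21.63
α (item deleted) = (5/4)·(1 − 8.95/21.63) = 0.73

Cronbach's α = 0.73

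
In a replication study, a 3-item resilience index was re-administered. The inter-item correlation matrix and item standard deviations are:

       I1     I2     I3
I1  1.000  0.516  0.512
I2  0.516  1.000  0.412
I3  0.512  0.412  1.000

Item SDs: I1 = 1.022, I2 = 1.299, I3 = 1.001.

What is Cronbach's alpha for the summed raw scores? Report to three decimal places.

Σσ²ᵢ = 1.022² + 1.299² + 1.001² = 3.7339
Covariances σ_ij = r_ij · s_i · s_j:
  σ(I1,I2) = 0.516 × 1.022 × 1.299 = 0.6850
  σ(I1,I3) = 0.512 × 1.022 × 1.001 = 0.5238
  σ(I2,I3) = 0.412 × 1.299 × 1.001 = 0.5357
σ²_T = Σσ²ᵢ + 2·Σσ_ij = 3.7339 + 2 × 1.7445 = 7.2229
α = (3/2)·(1 − 3.7339/7.2229) = 0.725

α = 0.725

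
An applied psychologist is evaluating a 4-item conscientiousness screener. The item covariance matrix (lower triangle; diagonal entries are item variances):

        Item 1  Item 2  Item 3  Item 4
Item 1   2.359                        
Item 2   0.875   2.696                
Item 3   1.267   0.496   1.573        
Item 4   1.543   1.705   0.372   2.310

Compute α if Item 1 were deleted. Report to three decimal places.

α = 0.658

Remaining items: Item 2, Item 3, Item 4 (k = 3).
Σσᵢ² = 2.696 + 1.573 + 2.310 = 6.579
Var(T) = 6.579 + 2 × 2.573 = 11.725
α (item deleted) = (3/2)·(1 − 6.579/11.725) = 0.658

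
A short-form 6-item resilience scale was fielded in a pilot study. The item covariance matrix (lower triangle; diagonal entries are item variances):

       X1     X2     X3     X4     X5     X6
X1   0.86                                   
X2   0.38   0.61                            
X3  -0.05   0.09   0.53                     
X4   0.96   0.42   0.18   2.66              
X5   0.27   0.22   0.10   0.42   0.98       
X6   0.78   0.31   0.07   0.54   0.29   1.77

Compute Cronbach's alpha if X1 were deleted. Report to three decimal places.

Remaining items: X2, X3, X4, X5, X6 (k = 5).
Σσ²ᵢ = 0.61 + 0.53 + 2.66 + 0.98 + 1.77 = 6.55
σ²_T = 6.55 + 2 × 2.64 = 11.83
α (item deleted) = (5/4)·(1 − 6.55/11.83) = 0.558

α = 0.558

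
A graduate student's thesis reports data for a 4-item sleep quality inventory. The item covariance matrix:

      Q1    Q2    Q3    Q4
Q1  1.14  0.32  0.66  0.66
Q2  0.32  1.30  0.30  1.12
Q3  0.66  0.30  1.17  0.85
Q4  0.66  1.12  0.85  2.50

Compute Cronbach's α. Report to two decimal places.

Σσᵢ² = 1.14 + 1.30 + 1.17 + 2.50 = 6.11
Sum of the distinct covariances = 3.91
Var(T) = 6.11 + 2 × 3.91 = 13.93
α = (k/(k−1))·(1 − Σσᵢ²/Var(T)) = (4/3)·(1 − 6.11/13.93) = 0.75

α = 0.75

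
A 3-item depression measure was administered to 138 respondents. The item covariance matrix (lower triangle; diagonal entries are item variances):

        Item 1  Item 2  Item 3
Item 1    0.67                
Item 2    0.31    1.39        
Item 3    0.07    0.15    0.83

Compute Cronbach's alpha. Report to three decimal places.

Σσᵢ² = 0.67 + 1.39 + 0.83 = 2.89
Sum of the distinct covariances = 0.53
σ²_T = 2.89 + 2 × 0.53 = 3.95
α = (k/(k−1))·(1 − Σσᵢ²/σ²_T) = (3/2)·(1 − 2.89/3.95) = 0.403

Cronbach's alpha = 0.403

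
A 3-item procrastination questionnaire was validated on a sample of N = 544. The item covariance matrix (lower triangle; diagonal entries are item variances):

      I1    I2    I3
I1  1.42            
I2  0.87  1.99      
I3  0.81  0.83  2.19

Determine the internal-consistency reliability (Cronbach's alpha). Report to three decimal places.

Σσᵢ² = 1.42 + 1.99 + 2.19 = 5.60
Sum of the distinct covariances = 2.51
σ²_total = 5.60 + 2 × 2.51 = 10.62
α = (k/(k−1))·(1 − Σσᵢ²/σ²_total) = (3/2)·(1 − 5.60/10.62) = 0.709

Cronbach's alpha = 0.709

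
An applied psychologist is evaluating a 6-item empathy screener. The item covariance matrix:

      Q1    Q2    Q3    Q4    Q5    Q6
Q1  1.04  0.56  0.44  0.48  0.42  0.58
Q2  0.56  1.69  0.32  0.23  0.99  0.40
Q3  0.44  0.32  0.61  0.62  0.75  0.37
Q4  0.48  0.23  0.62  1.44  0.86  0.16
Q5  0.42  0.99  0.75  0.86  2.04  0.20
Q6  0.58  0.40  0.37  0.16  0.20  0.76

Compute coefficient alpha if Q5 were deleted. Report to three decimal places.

coefficient alpha = 0.750

Remaining items: Q1, Q2, Q3, Q4, Q6 (k = 5).
Σσᵢ² = 1.04 + 1.69 + 0.61 + 1.44 + 0.76 = 5.54
σ²_T = 5.54 + 2 × 4.16 = 13.86
α (item deleted) = (5/4)·(1 − 5.54/13.86) = 0.750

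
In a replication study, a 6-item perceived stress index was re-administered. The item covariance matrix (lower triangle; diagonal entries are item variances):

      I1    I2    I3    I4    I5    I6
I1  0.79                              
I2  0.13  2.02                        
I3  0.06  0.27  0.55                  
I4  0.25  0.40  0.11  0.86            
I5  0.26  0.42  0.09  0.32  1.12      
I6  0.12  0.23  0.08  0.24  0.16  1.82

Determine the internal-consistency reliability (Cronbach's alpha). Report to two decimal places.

ΣVar(i) = 0.79 + 2.02 + 0.55 + 0.86 + 1.12 + 1.82 = 7.16
Σ_{i<j} σ_ij = 3.14
σ²_T = 7.16 + 2 × 3.14 = 13.44
α = (k/(k−1))·(1 − ΣVar(i)/σ²_T) = (6/5)·(1 − 7.16/13.44) = 0.56

α = 0.56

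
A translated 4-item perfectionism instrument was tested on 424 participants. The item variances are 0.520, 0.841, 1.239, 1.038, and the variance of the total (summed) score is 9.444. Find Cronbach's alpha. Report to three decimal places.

α = 0.820

sum of item variances = 0.520 + 0.841 + 1.239 + 1.038 = 3.638
α = (k/(k−1))·(1 − sum of item variances/total variance) = (4/3)·(1 − 3.638/9.444) = 0.820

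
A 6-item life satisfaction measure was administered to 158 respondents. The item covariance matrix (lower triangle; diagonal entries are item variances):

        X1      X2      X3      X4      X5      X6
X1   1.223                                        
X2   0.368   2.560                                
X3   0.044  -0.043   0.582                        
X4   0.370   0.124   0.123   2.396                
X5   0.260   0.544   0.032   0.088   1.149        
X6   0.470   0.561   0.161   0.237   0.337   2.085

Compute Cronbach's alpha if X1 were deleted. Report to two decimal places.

Remaining items: X2, X3, X4, X5, X6 (k = 5).
Σσ²ᵢ = 2.560 + 0.582 + 2.396 + 1.149 + 2.085 = 8.772
total variance = 8.772 + 2 × 2.164 = 13.100
α (item deleted) = (5/4)·(1 − 8.772/13.100) = 0.41

α = 0.41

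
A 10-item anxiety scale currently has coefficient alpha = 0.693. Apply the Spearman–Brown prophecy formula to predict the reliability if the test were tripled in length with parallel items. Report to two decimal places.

Length factor m = 3
α' = m·α / (1 + (m−1)·α)
   = 3 × 0.693 / (1 + (3 − 1) × 0.693)
   = 2.0790 / 2.3860 = 0.87

predicted reliability = 0.87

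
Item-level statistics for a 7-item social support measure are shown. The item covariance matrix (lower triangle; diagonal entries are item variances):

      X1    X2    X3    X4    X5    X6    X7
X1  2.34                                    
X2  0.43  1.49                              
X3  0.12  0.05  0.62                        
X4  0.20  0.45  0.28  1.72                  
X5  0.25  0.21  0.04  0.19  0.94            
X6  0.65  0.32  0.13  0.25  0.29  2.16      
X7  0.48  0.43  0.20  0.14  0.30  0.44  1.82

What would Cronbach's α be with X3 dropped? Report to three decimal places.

Remaining items: X1, X2, X4, X5, X6, X7 (k = 6).
Σσᵢ² = 2.34 + 1.49 + 1.72 + 0.94 + 2.16 + 1.82 = 10.47
σ²_total = 10.47 + 2 × 5.03 = 20.53
α (item deleted) = (6/5)·(1 − 10.47/20.53) = 0.588

α = 0.588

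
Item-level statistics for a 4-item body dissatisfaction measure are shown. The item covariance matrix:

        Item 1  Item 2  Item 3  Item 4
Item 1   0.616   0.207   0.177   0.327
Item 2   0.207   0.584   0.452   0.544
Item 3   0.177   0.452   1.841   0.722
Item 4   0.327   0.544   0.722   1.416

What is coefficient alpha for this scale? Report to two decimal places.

ΣVar(i) = 0.616 + 0.584 + 1.841 + 1.416 = 4.457
Sum of the distinct covariances = 2.429
σ²_total = 4.457 + 2 × 2.429 = 9.315
α = (k/(k−1))·(1 − ΣVar(i)/σ²_total) = (4/3)·(1 − 4.457/9.315) = 0.70

α = 0.70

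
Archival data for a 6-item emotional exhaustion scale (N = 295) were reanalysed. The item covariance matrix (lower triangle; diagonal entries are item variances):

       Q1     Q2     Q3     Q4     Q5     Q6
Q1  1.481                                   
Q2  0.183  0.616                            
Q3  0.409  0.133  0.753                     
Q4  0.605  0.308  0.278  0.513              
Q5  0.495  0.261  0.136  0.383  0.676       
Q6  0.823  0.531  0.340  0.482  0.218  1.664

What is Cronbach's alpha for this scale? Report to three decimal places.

Σσᵢ² = 1.481 + 0.616 + 0.753 + 0.513 + 0.676 + 1.664 = 5.703
Σ_{i<j} σ_ij = 5.585
Var(T) = 5.703 + 2 × 5.585 = 16.873
α = (k/(k−1))·(1 − Σσᵢ²/Var(T)) = (6/5)·(1 − 5.703/16.873) = 0.794

α = 0.794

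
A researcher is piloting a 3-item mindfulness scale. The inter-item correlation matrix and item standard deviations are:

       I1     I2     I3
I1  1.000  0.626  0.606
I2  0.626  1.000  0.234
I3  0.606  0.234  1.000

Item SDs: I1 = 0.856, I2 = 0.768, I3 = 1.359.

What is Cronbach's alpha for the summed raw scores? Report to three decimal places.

Cronbach's alpha = 0.693

Σσ²ᵢ = 0.856² + 0.768² + 1.359² = 3.1694
Covariances σ_ij = r_ij · s_i · s_j:
  σ(I1,I2) = 0.626 × 0.856 × 0.768 = 0.4115
  σ(I1,I3) = 0.606 × 0.856 × 1.359 = 0.7050
  σ(I2,I3) = 0.234 × 0.768 × 1.359 = 0.2442
σ²_T = Σσ²ᵢ + 2·Σσ_ij = 3.1694 + 2 × 1.3607 = 5.8908
α = (3/2)·(1 − 3.1694/5.8908) = 0.693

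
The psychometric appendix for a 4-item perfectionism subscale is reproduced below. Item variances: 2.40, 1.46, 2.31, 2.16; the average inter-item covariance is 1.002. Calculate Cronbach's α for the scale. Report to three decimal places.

Cronbach's α = 0.788

sum of item variances = 2.40 + 1.46 + 2.31 + 2.16 = 8.33
Sum of the 6 distinct covariances = 6 × 1.002 = 6.012
σ²_T = sum of item variances + 2·Σcov = 8.33 + 2 × 6.012 = 20.354
α = (4/3)·(1 − 8.33/20.354) = 0.788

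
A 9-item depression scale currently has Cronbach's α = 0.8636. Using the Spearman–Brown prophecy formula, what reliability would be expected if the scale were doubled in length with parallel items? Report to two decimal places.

predicted reliability = 0.93

Length factor m = 2
α' = m·α / (1 + (m−1)·α)
   = 2 × 0.8636 / (1 + (2 − 1) × 0.8636)
   = 1.7272 / 1.8636 = 0.93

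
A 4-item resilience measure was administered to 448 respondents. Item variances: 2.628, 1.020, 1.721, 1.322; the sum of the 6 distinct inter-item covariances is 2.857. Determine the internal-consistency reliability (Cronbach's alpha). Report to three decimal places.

α = 0.614

Σσ²ᵢ = 2.628 + 1.020 + 1.721 + 1.322 = 6.691
Sum of distinct covariances = 2.857
σ²_T = Σσ²ᵢ + 2·Σcov = 6.691 + 2 × 2.857 = 12.405
α = (4/3)·(1 − 6.691/12.405) = 0.614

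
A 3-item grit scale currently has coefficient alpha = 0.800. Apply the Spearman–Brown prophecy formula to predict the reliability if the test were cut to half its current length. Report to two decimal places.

predicted reliability = 0.67

Length factor m = 1/2
α' = m·α / (1 − (1−m)·α)
   = 1/2 × 0.800 / (1 − (1 − 1/2) × 0.800)
   = 0.4000 / 0.6000 = 0.67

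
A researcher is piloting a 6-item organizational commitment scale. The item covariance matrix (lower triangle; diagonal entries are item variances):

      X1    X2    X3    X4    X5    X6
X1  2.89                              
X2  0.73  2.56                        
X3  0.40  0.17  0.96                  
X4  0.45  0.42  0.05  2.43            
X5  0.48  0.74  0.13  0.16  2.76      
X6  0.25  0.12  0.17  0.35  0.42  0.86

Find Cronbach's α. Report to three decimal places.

α = 0.537

Σσᵢ² = 2.89 + 2.56 + 0.96 + 2.43 + 2.76 + 0.86 = 12.46
Sum of off-diagonal covariances = 5.04
total variance = 12.46 + 2 × 5.04 = 22.54
α = (k/(k−1))·(1 − Σσᵢ²/total variance) = (6/5)·(1 − 12.46/22.54) = 0.537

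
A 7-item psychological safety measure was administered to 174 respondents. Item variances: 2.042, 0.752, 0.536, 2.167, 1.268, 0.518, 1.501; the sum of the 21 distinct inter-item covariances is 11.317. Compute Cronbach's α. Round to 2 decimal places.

α = 0.84

Σσ²ᵢ = 2.042 + 0.752 + 0.536 + 2.167 + 1.268 + 0.518 + 1.501 = 8.784
Sum of distinct covariances = 11.317
σ²_total = Σσ²ᵢ + 2·Σcov = 8.784 + 2 × 11.317 = 31.418
α = (7/6)·(1 − 8.784/31.418) = 0.84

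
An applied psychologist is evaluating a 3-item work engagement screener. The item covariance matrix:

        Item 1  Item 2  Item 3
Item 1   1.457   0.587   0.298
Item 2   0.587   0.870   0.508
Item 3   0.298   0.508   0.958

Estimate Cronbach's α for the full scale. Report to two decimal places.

sum of item variances = 1.457 + 0.870 + 0.958 = 3.285
Σ_{i<j} σ_ij = 1.393
σ²_T = 3.285 + 2 × 1.393 = 6.071
α = (k/(k−1))·(1 − sum of item variances/σ²_T) = (3/2)·(1 − 3.285/6.071) = 0.69

Cronbach's α = 0.69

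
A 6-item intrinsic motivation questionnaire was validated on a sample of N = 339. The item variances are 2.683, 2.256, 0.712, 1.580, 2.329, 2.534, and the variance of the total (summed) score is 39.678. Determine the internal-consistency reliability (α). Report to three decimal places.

α = 0.834

Σσᵢ² = 2.683 + 2.256 + 0.712 + 1.580 + 2.329 + 2.534 = 12.094
α = (k/(k−1))·(1 − Σσᵢ²/total variance) = (6/5)·(1 − 12.094/39.678) = 0.834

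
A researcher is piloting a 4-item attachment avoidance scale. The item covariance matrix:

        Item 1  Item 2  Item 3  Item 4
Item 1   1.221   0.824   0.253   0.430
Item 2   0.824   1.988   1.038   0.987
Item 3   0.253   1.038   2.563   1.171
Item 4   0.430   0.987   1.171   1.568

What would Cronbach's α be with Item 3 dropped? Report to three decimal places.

Cronbach's α = 0.726

Remaining items: Item 1, Item 2, Item 4 (k = 3).
ΣVar(i) = 1.221 + 1.988 + 1.568 = 4.777
σ²_T = 4.777 + 2 × 2.241 = 9.259
α (item deleted) = (3/2)·(1 − 4.777/9.259) = 0.726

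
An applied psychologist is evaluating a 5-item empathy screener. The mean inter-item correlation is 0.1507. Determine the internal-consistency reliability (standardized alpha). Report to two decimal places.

Standardized α = k·r̄ / (1 + (k−1)·r̄) = 5 × 0.1507 / (1 + 4 × 0.1507)
  = 0.7535 / 1.6028 = 0.47

α = 0.47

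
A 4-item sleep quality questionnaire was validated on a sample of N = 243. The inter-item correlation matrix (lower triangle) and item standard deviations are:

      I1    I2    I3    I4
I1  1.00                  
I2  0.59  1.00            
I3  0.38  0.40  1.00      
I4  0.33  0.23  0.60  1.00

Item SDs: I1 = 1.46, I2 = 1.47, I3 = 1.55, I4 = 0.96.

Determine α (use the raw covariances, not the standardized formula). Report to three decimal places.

α = 0.738

Σσ²ᵢ = 1.46² + 1.47² + 1.55² + 0.96² = 7.6166
Covariances σ_ij = r_ij · s_i · s_j:
  σ(I1,I2) = 0.59 × 1.46 × 1.47 = 1.2663
  σ(I1,I3) = 0.38 × 1.46 × 1.55 = 0.8599
  σ(I1,I4) = 0.33 × 1.46 × 0.96 = 0.4625
  σ(I2,I3) = 0.40 × 1.47 × 1.55 = 0.9114
  σ(I2,I4) = 0.23 × 1.47 × 0.96 = 0.3246
  σ(I3,I4) = 0.60 × 1.55 × 0.96 = 0.8928
σ²_T = Σσ²ᵢ + 2·Σσ_ij = 7.6166 + 2 × 4.7175 = 17.0516
α = (4/3)·(1 − 7.6166/17.0516) = 0.738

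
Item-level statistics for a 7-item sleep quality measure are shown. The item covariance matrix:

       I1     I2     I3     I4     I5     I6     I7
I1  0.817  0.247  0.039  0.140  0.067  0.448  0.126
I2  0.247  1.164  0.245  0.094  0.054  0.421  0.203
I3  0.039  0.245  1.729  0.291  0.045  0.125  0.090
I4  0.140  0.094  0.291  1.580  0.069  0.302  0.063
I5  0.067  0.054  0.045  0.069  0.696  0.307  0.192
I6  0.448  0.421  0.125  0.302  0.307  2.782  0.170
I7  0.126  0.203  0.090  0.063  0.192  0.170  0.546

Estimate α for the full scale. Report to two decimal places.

α = 0.52

Σσ²ᵢ = 0.817 + 1.164 + 1.729 + 1.580 + 0.696 + 2.782 + 0.546 = 9.314
Sum of off-diagonal covariances = 3.738
total variance = 9.314 + 2 × 3.738 = 16.790
α = (k/(k−1))·(1 − Σσ²ᵢ/total variance) = (7/6)·(1 − 9.314/16.790) = 0.52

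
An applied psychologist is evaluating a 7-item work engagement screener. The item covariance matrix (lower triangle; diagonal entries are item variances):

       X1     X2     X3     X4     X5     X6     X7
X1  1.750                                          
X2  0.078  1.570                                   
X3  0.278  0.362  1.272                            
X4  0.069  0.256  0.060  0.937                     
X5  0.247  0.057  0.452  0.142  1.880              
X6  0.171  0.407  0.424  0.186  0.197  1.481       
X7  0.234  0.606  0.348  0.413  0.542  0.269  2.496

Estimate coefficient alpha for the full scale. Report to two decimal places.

sum of item variances = 1.750 + 1.570 + 1.272 + 0.937 + 1.880 + 1.481 + 2.496 = 11.386
Sum of off-diagonal covariances = 5.798
total variance = 11.386 + 2 × 5.798 = 22.982
α = (k/(k−1))·(1 − sum of item variances/total variance) = (7/6)·(1 − 11.386/22.982) = 0.59

α = 0.59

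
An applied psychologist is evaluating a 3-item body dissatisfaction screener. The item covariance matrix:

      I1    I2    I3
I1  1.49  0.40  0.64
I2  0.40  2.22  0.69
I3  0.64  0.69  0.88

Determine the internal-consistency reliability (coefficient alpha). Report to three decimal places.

Σσᵢ² = 1.49 + 2.22 + 0.88 = 4.59
Sum of off-diagonal covariances = 1.73
Var(T) = 4.59 + 2 × 1.73 = 8.05
α = (k/(k−1))·(1 − Σσᵢ²/Var(T)) = (3/2)·(1 − 4.59/8.05) = 0.645

α = 0.645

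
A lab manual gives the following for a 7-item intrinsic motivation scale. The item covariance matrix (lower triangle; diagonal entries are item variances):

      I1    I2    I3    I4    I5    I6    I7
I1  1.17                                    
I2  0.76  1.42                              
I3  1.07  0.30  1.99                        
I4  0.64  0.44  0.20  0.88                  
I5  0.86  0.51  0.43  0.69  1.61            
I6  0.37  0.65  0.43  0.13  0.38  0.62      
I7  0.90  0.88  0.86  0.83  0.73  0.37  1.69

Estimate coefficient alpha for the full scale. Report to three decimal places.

Σσᵢ² = 1.17 + 1.42 + 1.99 + 0.88 + 1.61 + 0.62 + 1.69 = 9.38
Sum of off-diagonal covariances = 12.43
σ²_T = 9.38 + 2 × 12.43 = 34.24
α = (k/(k−1))·(1 − Σσᵢ²/σ²_T) = (7/6)·(1 − 9.38/34.24) = 0.847

α = 0.847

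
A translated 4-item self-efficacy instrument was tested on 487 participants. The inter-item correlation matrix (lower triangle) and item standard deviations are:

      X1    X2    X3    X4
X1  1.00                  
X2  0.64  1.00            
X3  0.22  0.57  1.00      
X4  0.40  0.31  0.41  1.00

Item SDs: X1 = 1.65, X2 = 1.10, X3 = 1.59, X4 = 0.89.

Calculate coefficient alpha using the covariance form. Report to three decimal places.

coefficient alpha = 0.716

Σσ²ᵢ = 1.65² + 1.10² + 1.59² + 0.89² = 7.2527
Covariances σ_ij = r_ij · s_i · s_j:
  σ(X1,X2) = 0.64 × 1.65 × 1.10 = 1.1616
  σ(X1,X3) = 0.22 × 1.65 × 1.59 = 0.5772
  σ(X1,X4) = 0.40 × 1.65 × 0.89 = 0.5874
  σ(X2,X3) = 0.57 × 1.10 × 1.59 = 0.9969
  σ(X2,X4) = 0.31 × 1.10 × 0.89 = 0.3035
  σ(X3,X4) = 0.41 × 1.59 × 0.89 = 0.5802
σ²_T = Σσ²ᵢ + 2·Σσ_ij = 7.2527 + 2 × 4.2068 = 15.6663
α = (4/3)·(1 − 7.2527/15.6663) = 0.716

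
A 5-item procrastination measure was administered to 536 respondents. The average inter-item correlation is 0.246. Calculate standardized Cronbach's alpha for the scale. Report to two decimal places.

α = 0.62

Standardized α = k·r̄ / (1 + (k−1)·r̄) = 5 × 0.246 / (1 + 4 × 0.246)
  = 1.2300 / 1.9840 = 0.62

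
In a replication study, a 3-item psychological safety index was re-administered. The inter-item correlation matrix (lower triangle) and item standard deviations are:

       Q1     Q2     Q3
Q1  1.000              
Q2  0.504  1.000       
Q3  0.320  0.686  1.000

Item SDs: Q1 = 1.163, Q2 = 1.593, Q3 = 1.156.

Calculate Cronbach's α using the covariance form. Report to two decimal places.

Σσ²ᵢ = 1.163² + 1.593² + 1.156² = 5.2266
Covariances σ_ij = r_ij · s_i · s_j:
  σ(Q1,Q2) = 0.504 × 1.163 × 1.593 = 0.9337
  σ(Q1,Q3) = 0.320 × 1.163 × 1.156 = 0.4302
  σ(Q2,Q3) = 0.686 × 1.593 × 1.156 = 1.2633
σ²_T = Σσ²ᵢ + 2·Σσ_ij = 5.2266 + 2 × 2.6272 = 10.4810
α = (3/2)·(1 − 5.2266/10.4810) = 0.75

α = 0.75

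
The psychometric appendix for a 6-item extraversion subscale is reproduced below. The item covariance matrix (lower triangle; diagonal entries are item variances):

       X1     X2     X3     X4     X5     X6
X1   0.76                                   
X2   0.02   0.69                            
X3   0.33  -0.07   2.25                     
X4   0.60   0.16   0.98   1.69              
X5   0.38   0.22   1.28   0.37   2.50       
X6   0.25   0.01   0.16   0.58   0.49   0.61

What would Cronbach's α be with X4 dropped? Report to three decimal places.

Remaining items: X1, X2, X3, X5, X6 (k = 5).
ΣVar(i) = 0.76 + 0.69 + 2.25 + 2.50 + 0.61 = 6.81
σ²_total = 6.81 + 2 × 3.07 = 12.95
α (item deleted) = (5/4)·(1 − 6.81/12.95) = 0.593

α = 0.593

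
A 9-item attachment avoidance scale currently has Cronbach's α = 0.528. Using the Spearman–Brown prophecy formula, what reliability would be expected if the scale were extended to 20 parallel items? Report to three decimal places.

predicted reliability = 0.713

Length factor m = 20/9 = 2.2222
α' = m·α / (1 + (m−1)·α)
   = 20/9 × 0.528 / (1 + (20/9 − 1) × 0.528)
   = 1.1733 / 1.6453 = 0.713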